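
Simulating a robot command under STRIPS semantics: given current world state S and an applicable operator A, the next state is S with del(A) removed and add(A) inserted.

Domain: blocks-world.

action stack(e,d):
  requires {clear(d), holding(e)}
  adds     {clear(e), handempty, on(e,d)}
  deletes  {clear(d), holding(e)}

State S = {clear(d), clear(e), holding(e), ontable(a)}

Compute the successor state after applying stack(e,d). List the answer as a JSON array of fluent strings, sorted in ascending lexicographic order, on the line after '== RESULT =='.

Compute (S \ del) ∪ add:
  pre ⊆ S: {clear(d), holding(e)} ⊆ S  — applicable
  S \ del = {clear(e), ontable(a)}
  ∪ add   = {clear(e), handempty, on(e,d), ontable(a)}

== RESULT ==
["clear(e)", "handempty", "on(e,d)", "ontable(a)"]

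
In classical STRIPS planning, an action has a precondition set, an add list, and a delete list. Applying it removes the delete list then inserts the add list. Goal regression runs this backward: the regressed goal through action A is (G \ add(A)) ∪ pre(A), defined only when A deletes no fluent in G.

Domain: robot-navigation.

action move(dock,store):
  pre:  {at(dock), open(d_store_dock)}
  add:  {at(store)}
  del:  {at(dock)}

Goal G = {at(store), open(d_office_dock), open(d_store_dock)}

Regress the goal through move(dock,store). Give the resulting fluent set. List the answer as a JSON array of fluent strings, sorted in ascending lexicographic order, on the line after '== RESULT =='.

Compute (G \ add) ∪ pre:
  G ∩ del = {}  (empty — regression defined)
  G \ add = {at(store), open(d_office_dock), open(d_store_dock)} \ {at(store)} = {open(d_office_dock), open(d_store_dock)}
  ∪ pre   = {open(d_office_dock), open(d_store_dock)} ∪ {at(dock), open(d_store_dock)}
          = {at(dock), open(d_office_dock), open(d_store_dock)}

== RESULT ==
["at(dock)", "open(d_office_dock)", "open(d_store_dock)"]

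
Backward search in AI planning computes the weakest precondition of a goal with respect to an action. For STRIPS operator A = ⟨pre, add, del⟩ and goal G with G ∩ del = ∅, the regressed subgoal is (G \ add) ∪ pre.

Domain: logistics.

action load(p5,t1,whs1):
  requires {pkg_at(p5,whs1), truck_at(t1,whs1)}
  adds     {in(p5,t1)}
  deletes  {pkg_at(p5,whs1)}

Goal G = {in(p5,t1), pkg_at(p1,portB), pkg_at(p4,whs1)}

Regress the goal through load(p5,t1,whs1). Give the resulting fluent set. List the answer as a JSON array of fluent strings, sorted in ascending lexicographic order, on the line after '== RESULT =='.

Regress:
  G ∩ del = {}  (empty — regression defined)
  G \ add = {in(p5,t1), pkg_at(p1,portB), pkg_at(p4,whs1)} \ {in(p5,t1)} = {pkg_at(p1,portB), pkg_at(p4,whs1)}
  ∪ pre   = {pkg_at(p1,portB), pkg_at(p4,whs1)} ∪ {pkg_at(p5,whs1), truck_at(t1,whs1)}
          = {pkg_at(p1,portB), pkg_at(p4,whs1), pkg_at(p5,whs1), truck_at(t1,whs1)}

== RESULT ==
["pkg_at(p1,portB)", "pkg_at(p4,whs1)", "pkg_at(p5,whs1)", "truck_at(t1,whs1)"]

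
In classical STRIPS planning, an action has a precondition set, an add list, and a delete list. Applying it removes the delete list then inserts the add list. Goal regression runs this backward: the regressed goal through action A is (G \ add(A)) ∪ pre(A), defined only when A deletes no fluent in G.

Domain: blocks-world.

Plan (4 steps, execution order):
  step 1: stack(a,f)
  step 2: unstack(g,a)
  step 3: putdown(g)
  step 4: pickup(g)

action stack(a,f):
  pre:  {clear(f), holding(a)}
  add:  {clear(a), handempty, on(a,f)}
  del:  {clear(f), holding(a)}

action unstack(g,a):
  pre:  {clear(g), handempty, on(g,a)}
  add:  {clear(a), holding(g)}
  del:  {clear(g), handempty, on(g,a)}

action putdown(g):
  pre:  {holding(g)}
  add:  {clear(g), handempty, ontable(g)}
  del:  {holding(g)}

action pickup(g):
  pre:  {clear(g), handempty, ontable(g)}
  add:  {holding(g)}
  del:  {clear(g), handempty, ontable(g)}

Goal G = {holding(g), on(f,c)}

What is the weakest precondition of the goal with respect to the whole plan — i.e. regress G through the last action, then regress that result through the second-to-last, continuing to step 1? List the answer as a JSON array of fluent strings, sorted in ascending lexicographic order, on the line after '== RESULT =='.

Regress step by step:
  through step 4 (pickup(g)): drop {holding(g)}, keep {on(f,c)}, require {clear(g), handempty, ontable(g)}
    → {clear(g), handempty, on(f,c), ontable(g)}
  through step 3 (putdown(g)): drop {clear(g), handempty, ontable(g)}, keep {on(f,c)}, require {holding(g)}
    → {holding(g), on(f,c)}
  through step 2 (unstack(g,a)): drop {holding(g)}, keep {on(f,c)}, require {clear(g), handempty, on(g,a)}
    → {clear(g), handempty, on(f,c), on(g,a)}
  through step 1 (stack(a,f)): drop {handempty}, keep {clear(g), on(f,c), on(g,a)}, require {clear(f), holding(a)}
    → {clear(f), clear(g), holding(a), on(f,c), on(g,a)}

== RESULT ==
["clear(f)", "clear(g)", "holding(a)", "on(f,c)", "on(g,a)"]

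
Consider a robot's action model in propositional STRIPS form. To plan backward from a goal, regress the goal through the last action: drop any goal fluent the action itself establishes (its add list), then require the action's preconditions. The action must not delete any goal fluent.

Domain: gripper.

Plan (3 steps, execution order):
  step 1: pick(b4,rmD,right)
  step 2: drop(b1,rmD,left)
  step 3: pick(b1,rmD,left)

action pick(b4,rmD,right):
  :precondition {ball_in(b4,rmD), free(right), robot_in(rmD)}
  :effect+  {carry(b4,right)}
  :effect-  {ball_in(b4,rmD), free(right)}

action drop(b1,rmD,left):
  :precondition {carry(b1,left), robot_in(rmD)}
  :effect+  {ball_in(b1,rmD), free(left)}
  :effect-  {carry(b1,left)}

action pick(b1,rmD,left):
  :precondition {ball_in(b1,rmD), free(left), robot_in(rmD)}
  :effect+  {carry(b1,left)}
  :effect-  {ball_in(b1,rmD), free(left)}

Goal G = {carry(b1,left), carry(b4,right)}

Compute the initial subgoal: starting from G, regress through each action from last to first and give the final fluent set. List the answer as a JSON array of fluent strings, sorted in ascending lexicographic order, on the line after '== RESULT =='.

Work backward from the goal:
  through step 3 (pick(b1,rmD,left)): drop {carry(b1,left)}, keep {carry(b4,right)}, require {ball_in(b1,rmD), free(left), robot_in(rmD)}
    → {ball_in(b1,rmD), carry(b4,right), free(left), robot_in(rmD)}
  through step 2 (drop(b1,rmD,left)): drop {ball_in(b1,rmD), free(left)}, keep {carry(b4,right), robot_in(rmD)}, require {carry(b1,left), robot_in(rmD)}
    → {carry(b1,left), carry(b4,right), robot_in(rmD)}
  through step 1 (pick(b4,rmD,right)): drop {carry(b4,right)}, keep {carry(b1,left), robot_in(rmD)}, require {ball_in(b4,rmD), free(right), robot_in(rmD)}
    → {ball_in(b4,rmD), carry(b1,left), free(right), robot_in(rmD)}

== RESULT ==
["ball_in(b4,rmD)", "carry(b1,left)", "free(right)", "robot_in(rmD)"]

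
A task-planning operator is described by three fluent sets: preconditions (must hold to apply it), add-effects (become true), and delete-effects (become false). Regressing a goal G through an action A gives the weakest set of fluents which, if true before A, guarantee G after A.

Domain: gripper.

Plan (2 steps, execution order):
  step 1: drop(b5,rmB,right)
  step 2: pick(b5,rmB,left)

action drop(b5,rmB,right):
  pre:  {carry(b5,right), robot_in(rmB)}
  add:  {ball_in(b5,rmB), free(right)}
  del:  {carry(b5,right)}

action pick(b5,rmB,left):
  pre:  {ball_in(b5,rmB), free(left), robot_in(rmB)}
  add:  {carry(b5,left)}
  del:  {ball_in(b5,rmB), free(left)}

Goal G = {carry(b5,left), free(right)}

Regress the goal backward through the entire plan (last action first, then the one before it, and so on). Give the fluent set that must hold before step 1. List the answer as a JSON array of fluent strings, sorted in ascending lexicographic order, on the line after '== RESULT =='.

Work backward from the goal:
  through step 2 (pick(b5,rmB,left)): drop {carry(b5,left)}, keep {free(right)}, require {ball_in(b5,rmB), free(left), robot_in(rmB)}
    → {ball_in(b5,rmB), free(left), free(right), robot_in(rmB)}
  through step 1 (drop(b5,rmB,right)): drop {ball_in(b5,rmB), free(right)}, keep {free(left), robot_in(rmB)}, require {carry(b5,right), robot_in(rmB)}
    → {carry(b5,right), free(left), robot_in(rmB)}

== RESULT ==
["carry(b5,right)", "free(left)", "robot_in(rmB)"]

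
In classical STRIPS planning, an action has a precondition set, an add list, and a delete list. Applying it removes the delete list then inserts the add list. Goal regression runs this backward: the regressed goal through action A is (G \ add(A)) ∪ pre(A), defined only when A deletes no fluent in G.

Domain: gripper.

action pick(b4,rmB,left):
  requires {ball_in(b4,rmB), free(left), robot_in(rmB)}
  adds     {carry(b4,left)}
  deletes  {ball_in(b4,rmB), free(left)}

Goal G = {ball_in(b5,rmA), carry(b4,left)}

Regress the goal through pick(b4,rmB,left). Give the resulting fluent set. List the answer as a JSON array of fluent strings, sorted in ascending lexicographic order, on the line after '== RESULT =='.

Compute (G \ add) ∪ pre:
  G ∩ del = {}  (empty — regression defined)
  G \ add = {ball_in(b5,rmA), carry(b4,left)} \ {carry(b4,left)} = {ball_in(b5,rmA)}
  ∪ pre   = {ball_in(b5,rmA)} ∪ {ball_in(b4,rmB), free(left), robot_in(rmB)}
          = {ball_in(b4,rmB), ball_in(b5,rmA), free(left), robot_in(rmB)}

== RESULT ==
["ball_in(b4,rmB)", "ball_in(b5,rmA)", "free(left)", "robot_in(rmB)"]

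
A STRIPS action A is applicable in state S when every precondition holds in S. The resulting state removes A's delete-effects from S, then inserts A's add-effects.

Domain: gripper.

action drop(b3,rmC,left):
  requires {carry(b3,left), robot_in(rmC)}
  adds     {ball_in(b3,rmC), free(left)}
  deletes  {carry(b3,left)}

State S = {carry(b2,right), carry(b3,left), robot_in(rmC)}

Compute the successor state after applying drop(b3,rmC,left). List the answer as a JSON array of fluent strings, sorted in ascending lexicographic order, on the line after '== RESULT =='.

Progress:
  pre ⊆ S: {carry(b3,left), robot_in(rmC)} ⊆ S  — applicable
  S \ del = {carry(b2,right), robot_in(rmC)}
  ∪ add   = {ball_in(b3,rmC), carry(b2,right), free(left), robot_in(rmC)}

== RESULT ==
["ball_in(b3,rmC)", "carry(b2,right)", "free(left)", "robot_in(rmC)"]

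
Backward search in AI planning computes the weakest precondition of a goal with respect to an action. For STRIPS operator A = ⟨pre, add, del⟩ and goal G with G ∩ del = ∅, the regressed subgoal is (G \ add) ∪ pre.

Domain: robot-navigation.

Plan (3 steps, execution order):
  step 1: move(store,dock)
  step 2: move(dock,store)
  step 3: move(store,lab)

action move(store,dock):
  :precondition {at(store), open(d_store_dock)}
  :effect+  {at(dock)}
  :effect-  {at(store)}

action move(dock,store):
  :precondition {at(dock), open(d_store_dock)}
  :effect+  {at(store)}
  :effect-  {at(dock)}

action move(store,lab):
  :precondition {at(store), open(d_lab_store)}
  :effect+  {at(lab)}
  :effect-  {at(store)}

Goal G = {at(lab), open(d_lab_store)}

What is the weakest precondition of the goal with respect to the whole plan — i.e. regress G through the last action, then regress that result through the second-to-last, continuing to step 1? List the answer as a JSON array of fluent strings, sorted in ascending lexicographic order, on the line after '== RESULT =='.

Work backward from the goal:
  through step 3 (move(store,lab)): drop {at(lab)}, keep {open(d_lab_store)}, require {at(store), open(d_lab_store)}
    → {at(store), open(d_lab_store)}
  through step 2 (move(dock,store)): drop {at(store)}, keep {open(d_lab_store)}, require {at(dock), open(d_store_dock)}
    → {at(dock), open(d_lab_store), open(d_store_dock)}
  through step 1 (move(store,dock)): drop {at(dock)}, keep {open(d_lab_store), open(d_store_dock)}, require {at(store), open(d_store_dock)}
    → {at(store), open(d_lab_store), open(d_store_dock)}

== RESULT ==
["at(store)", "open(d_lab_store)", "open(d_store_dock)"]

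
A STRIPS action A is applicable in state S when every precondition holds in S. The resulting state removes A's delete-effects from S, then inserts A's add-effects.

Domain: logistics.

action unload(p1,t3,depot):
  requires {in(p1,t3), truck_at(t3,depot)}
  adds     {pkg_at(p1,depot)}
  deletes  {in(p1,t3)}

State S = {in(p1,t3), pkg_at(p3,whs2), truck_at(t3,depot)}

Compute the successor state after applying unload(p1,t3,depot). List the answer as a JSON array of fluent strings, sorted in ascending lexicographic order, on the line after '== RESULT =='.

Progress:
  pre ⊆ S: {in(p1,t3), truck_at(t3,depot)} ⊆ S  — applicable
  S \ del = {pkg_at(p3,whs2), truck_at(t3,depot)}
  ∪ add   = {pkg_at(p1,depot), pkg_at(p3,whs2), truck_at(t3,depot)}

== RESULT ==
["pkg_at(p1,depot)", "pkg_at(p3,whs2)", "truck_at(t3,depot)"]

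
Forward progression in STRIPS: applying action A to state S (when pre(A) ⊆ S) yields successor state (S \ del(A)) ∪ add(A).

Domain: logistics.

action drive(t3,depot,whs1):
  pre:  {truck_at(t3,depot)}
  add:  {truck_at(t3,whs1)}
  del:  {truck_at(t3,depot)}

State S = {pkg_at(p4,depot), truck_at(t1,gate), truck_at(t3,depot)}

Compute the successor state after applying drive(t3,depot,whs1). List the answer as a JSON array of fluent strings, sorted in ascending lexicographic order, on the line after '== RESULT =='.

Compute (S \ del) ∪ add:
  pre ⊆ S: {truck_at(t3,depot)} ⊆ S  — applicable
  S \ del = {pkg_at(p4,depot), truck_at(t1,gate)}
  ∪ add   = {pkg_at(p4,depot), truck_at(t1,gate), truck_at(t3,whs1)}

== RESULT ==
["pkg_at(p4,depot)", "truck_at(t1,gate)", "truck_at(t3,whs1)"]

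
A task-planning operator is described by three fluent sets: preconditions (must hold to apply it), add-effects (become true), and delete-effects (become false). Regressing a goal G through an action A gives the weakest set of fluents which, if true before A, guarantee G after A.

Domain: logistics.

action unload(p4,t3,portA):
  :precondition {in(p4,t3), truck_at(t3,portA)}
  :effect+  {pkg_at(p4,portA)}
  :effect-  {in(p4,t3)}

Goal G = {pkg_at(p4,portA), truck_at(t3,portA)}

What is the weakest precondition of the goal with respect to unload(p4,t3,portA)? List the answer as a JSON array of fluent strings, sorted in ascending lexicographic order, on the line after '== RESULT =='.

Compute (G \ add) ∪ pre:
  G ∩ del = {}  (empty — regression defined)
  G \ add = {pkg_at(p4,portA), truck_at(t3,portA)} \ {pkg_at(p4,portA)} = {truck_at(t3,portA)}
  ∪ pre   = {truck_at(t3,portA)} ∪ {in(p4,t3), truck_at(t3,portA)}
          = {in(p4,t3), truck_at(t3,portA)}

== RESULT ==
["in(p4,t3)", "truck_at(t3,portA)"]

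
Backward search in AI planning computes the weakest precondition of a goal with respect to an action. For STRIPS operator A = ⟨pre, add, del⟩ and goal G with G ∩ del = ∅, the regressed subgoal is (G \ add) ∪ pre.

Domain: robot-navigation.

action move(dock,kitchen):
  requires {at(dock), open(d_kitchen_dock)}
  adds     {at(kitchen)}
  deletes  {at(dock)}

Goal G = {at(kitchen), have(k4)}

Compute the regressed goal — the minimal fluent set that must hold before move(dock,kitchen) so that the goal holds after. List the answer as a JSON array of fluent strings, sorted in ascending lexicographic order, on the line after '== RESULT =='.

Compute (G \ add) ∪ pre:
  G ∩ del = {}  (empty — regression defined)
  G \ add = {at(kitchen), have(k4)} \ {at(kitchen)} = {have(k4)}
  ∪ pre   = {have(k4)} ∪ {at(dock), open(d_kitchen_dock)}
          = {at(dock), have(k4), open(d_kitchen_dock)}

== RESULT ==
["at(dock)", "have(k4)", "open(d_kitchen_dock)"]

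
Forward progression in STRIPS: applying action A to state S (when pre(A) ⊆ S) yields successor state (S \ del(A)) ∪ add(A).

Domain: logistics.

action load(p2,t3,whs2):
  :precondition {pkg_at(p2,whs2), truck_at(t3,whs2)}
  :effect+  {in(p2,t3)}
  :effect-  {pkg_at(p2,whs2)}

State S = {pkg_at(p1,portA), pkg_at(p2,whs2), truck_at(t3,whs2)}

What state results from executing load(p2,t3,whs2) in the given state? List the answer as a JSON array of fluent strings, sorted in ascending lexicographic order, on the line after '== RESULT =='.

Compute (S \ del) ∪ add:
  pre ⊆ S: {pkg_at(p2,whs2), truck_at(t3,whs2)} ⊆ S  — applicable
  S \ del = {pkg_at(p1,portA), truck_at(t3,whs2)}
  ∪ add   = {in(p2,t3), pkg_at(p1,portA), truck_at(t3,whs2)}

== RESULT ==
["in(p2,t3)", "pkg_at(p1,portA)", "truck_at(t3,whs2)"]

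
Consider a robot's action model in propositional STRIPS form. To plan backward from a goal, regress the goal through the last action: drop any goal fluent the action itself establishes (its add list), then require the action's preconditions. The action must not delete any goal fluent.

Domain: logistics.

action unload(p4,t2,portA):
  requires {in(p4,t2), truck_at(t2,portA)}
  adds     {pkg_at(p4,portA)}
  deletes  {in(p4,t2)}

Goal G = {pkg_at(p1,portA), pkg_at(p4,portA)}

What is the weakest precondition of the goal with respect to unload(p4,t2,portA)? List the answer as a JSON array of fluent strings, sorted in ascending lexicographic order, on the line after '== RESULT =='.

Compute (G \ add) ∪ pre:
  G ∩ del = {}  (empty — regression defined)
  G \ add = {pkg_at(p1,portA), pkg_at(p4,portA)} \ {pkg_at(p4,portA)} = {pkg_at(p1,portA)}
  ∪ pre   = {pkg_at(p1,portA)} ∪ {in(p4,t2), truck_at(t2,portA)}
          = {in(p4,t2), pkg_at(p1,portA), truck_at(t2,portA)}

== RESULT ==
["in(p4,t2)", "pkg_at(p1,portA)", "truck_at(t2,portA)"]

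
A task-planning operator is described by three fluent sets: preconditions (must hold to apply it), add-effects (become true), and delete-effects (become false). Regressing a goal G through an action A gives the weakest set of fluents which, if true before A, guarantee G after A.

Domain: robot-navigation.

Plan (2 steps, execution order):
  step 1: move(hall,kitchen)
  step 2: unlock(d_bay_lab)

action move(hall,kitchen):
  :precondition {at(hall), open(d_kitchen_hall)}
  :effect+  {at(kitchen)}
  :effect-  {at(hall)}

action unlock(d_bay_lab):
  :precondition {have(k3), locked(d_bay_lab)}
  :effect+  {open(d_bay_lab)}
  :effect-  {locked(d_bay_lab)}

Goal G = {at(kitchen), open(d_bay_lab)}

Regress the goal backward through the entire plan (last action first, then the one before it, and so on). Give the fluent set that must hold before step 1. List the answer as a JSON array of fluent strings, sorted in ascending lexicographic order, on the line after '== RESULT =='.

Regress step by step:
  through step 2 (unlock(d_bay_lab)): drop {open(d_bay_lab)}, keep {at(kitchen)}, require {have(k3), locked(d_bay_lab)}
    → {at(kitchen), have(k3), locked(d_bay_lab)}
  through step 1 (move(hall,kitchen)): drop {at(kitchen)}, keep {have(k3), locked(d_bay_lab)}, require {at(hall), open(d_kitchen_hall)}
    → {at(hall), have(k3), locked(d_bay_lab), open(d_kitchen_hall)}

== RESULT ==
["at(hall)", "have(k3)", "locked(d_bay_lab)", "open(d_kitchen_hall)"]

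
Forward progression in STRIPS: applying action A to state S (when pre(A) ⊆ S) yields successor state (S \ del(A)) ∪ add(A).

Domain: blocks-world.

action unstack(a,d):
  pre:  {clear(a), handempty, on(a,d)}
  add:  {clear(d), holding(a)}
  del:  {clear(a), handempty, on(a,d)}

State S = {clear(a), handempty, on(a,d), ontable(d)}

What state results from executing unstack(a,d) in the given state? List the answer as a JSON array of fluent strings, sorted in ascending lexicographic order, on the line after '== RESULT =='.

Compute (S \ del) ∪ add:
  pre ⊆ S: {clear(a), handempty, on(a,d)} ⊆ S  — applicable
  S \ del = {ontable(d)}
  ∪ add   = {clear(d), holding(a), ontable(d)}

== RESULT ==
["clear(d)", "holding(a)", "ontable(d)"]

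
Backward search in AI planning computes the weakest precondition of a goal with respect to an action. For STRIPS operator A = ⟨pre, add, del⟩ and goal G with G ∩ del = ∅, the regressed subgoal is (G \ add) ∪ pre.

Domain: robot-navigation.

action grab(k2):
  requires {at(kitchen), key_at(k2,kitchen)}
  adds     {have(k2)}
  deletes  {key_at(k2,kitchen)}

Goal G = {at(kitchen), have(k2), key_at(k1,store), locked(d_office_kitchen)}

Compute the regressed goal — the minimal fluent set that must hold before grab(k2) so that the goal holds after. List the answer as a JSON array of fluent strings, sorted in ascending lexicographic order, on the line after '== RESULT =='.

Compute (G \ add) ∪ pre:
  G ∩ del = {}  (empty — regression defined)
  G \ add = {at(kitchen), have(k2), key_at(k1,store), locked(d_office_kitchen)} \ {have(k2)} = {at(kitchen), key_at(k1,store), locked(d_office_kitchen)}
  ∪ pre   = {at(kitchen), key_at(k1,store), locked(d_office_kitchen)} ∪ {at(kitchen), key_at(k2,kitchen)}
          = {at(kitchen), key_at(k1,store), key_at(k2,kitchen), locked(d_office_kitchen)}

== RESULT ==
["at(kitchen)", "key_at(k1,store)", "key_at(k2,kitchen)", "locked(d_office_kitchen)"]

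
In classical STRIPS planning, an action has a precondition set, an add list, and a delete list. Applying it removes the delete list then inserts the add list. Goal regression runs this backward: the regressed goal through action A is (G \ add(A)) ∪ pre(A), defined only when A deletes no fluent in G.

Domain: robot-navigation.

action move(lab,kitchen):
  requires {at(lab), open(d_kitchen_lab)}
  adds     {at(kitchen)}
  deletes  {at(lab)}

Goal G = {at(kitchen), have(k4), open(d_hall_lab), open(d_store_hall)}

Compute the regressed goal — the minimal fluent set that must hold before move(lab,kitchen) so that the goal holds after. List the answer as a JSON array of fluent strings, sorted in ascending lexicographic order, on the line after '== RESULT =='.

Regress:
  G ∩ del = {}  (empty — regression defined)
  G \ add = {at(kitchen), have(k4), open(d_hall_lab), open(d_store_hall)} \ {at(kitchen)} = {have(k4), open(d_hall_lab), open(d_store_hall)}
  ∪ pre   = {have(k4), open(d_hall_lab), open(d_store_hall)} ∪ {at(lab), open(d_kitchen_lab)}
          = {at(lab), have(k4), open(d_hall_lab), open(d_kitchen_lab), open(d_store_hall)}

== RESULT ==
["at(lab)", "have(k4)", "open(d_hall_lab)", "open(d_kitchen_lab)", "open(d_store_hall)"]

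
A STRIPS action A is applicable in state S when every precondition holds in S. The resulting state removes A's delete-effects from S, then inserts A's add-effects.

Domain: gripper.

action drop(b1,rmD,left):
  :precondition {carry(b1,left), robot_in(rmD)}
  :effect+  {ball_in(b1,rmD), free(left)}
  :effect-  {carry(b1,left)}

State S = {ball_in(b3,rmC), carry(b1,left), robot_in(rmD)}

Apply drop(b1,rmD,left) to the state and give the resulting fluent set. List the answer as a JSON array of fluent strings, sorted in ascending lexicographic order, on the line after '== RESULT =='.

Progress:
  pre ⊆ S: {carry(b1,left), robot_in(rmD)} ⊆ S  — applicable
  S \ del = {ball_in(b3,rmC), robot_in(rmD)}
  ∪ add   = {ball_in(b1,rmD), ball_in(b3,rmC), free(left), robot_in(rmD)}

== RESULT ==
["ball_in(b1,rmD)", "ball_in(b3,rmC)", "free(left)", "robot_in(rmD)"]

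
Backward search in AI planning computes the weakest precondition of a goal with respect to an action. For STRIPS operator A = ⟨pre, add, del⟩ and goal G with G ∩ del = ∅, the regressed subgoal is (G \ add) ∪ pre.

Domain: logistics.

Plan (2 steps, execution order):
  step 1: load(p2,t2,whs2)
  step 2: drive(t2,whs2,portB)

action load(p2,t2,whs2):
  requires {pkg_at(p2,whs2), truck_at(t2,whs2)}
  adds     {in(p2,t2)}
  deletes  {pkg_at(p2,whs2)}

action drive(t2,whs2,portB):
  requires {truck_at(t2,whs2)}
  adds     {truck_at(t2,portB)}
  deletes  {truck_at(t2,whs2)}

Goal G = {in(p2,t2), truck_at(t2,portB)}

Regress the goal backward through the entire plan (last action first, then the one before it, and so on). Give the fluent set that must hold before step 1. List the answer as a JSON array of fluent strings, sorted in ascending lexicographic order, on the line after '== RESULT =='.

Work backward from the goal:
  through step 2 (drive(t2,whs2,portB)): drop {truck_at(t2,portB)}, keep {in(p2,t2)}, require {truck_at(t2,whs2)}
    → {in(p2,t2), truck_at(t2,whs2)}
  through step 1 (load(p2,t2,whs2)): drop {in(p2,t2)}, keep {truck_at(t2,whs2)}, require {pkg_at(p2,whs2), truck_at(t2,whs2)}
    → {pkg_at(p2,whs2), truck_at(t2,whs2)}

== RESULT ==
["pkg_at(p2,whs2)", "truck_at(t2,whs2)"]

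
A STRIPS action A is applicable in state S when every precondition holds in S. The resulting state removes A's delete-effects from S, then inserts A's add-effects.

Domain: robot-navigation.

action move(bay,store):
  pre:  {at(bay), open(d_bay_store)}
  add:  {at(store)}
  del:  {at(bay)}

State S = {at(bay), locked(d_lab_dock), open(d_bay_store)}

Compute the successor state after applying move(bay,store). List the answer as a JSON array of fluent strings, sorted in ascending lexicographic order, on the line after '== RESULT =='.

Compute (S \ del) ∪ add:
  pre ⊆ S: {at(bay), open(d_bay_store)} ⊆ S  — applicable
  S \ del = {locked(d_lab_dock), open(d_bay_store)}
  ∪ add   = {at(store), locked(d_lab_dock), open(d_bay_store)}

== RESULT ==
["at(store)", "locked(d_lab_dock)", "open(d_bay_store)"]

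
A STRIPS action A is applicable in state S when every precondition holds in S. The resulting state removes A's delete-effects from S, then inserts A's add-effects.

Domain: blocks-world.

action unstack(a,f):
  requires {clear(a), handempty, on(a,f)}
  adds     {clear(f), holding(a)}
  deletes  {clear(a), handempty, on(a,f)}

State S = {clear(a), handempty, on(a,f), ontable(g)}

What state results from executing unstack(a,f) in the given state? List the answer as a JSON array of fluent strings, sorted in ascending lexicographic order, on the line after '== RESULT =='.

Progress:
  pre ⊆ S: {clear(a), handempty, on(a,f)} ⊆ S  — applicable
  S \ del = {ontable(g)}
  ∪ add   = {clear(f), holding(a), ontable(g)}

== RESULT ==
["clear(f)", "holding(a)", "ontable(g)"]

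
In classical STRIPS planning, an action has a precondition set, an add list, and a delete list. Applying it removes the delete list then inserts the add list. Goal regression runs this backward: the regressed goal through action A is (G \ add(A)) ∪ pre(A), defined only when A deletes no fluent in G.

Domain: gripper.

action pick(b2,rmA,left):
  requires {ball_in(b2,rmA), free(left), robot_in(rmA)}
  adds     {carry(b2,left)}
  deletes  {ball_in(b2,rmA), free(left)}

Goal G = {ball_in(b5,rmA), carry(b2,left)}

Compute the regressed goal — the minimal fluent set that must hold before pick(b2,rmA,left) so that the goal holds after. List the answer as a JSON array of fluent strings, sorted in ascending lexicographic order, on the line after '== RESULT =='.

Regress:
  G ∩ del = {}  (empty — regression defined)
  G \ add = {ball_in(b5,rmA), carry(b2,left)} \ {carry(b2,left)} = {ball_in(b5,rmA)}
  ∪ pre   = {ball_in(b5,rmA)} ∪ {ball_in(b2,rmA), free(left), robot_in(rmA)}
          = {ball_in(b2,rmA), ball_in(b5,rmA), free(left), robot_in(rmA)}

== RESULT ==
["ball_in(b2,rmA)", "ball_in(b5,rmA)", "free(left)", "robot_in(rmA)"]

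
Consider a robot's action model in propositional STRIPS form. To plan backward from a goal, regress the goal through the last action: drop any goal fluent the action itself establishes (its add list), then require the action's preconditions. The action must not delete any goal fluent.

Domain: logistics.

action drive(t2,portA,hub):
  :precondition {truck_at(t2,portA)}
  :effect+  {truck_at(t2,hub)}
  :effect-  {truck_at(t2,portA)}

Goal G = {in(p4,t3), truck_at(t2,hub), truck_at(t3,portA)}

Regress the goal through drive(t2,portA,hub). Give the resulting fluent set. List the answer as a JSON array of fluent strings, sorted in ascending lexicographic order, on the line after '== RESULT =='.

Compute (G \ add) ∪ pre:
  G ∩ del = {}  (empty — regression defined)
  G \ add = {in(p4,t3), truck_at(t2,hub), truck_at(t3,portA)} \ {truck_at(t2,hub)} = {in(p4,t3), truck_at(t3,portA)}
  ∪ pre   = {in(p4,t3), truck_at(t3,portA)} ∪ {truck_at(t2,portA)}
          = {in(p4,t3), truck_at(t2,portA), truck_at(t3,portA)}

== RESULT ==
["in(p4,t3)", "truck_at(t2,portA)", "truck_at(t3,portA)"]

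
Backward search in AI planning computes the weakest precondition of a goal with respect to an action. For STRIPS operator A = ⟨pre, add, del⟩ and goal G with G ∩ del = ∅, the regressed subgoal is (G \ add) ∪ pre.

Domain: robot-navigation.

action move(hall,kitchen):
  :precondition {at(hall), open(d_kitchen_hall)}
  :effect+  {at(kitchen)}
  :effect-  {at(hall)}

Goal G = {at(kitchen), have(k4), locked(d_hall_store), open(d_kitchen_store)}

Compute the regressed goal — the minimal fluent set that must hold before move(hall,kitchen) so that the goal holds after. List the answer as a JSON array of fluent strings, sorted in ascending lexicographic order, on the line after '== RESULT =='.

Compute (G \ add) ∪ pre:
  G ∩ del = {}  (empty — regression defined)
  G \ add = {at(kitchen), have(k4), locked(d_hall_store), open(d_kitchen_store)} \ {at(kitchen)} = {have(k4), locked(d_hall_store), open(d_kitchen_store)}
  ∪ pre   = {have(k4), locked(d_hall_store), open(d_kitchen_store)} ∪ {at(hall), open(d_kitchen_hall)}
          = {at(hall), have(k4), locked(d_hall_store), open(d_kitchen_hall), open(d_kitchen_store)}

== RESULT ==
["at(hall)", "have(k4)", "locked(d_hall_store)", "open(d_kitchen_hall)", "open(d_kitchen_store)"]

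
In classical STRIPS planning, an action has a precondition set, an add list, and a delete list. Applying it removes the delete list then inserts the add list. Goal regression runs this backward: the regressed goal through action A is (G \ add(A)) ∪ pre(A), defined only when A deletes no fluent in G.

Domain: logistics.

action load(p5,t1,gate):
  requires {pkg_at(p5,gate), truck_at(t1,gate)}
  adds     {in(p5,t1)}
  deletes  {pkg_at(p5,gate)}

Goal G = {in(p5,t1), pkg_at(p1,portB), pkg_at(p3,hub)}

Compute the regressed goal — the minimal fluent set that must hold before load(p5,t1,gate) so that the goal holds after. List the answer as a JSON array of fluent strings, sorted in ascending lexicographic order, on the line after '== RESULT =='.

Compute (G \ add) ∪ pre:
  G ∩ del = {}  (empty — regression defined)
  G \ add = {in(p5,t1), pkg_at(p1,portB), pkg_at(p3,hub)} \ {in(p5,t1)} = {pkg_at(p1,portB), pkg_at(p3,hub)}
  ∪ pre   = {pkg_at(p1,portB), pkg_at(p3,hub)} ∪ {pkg_at(p5,gate), truck_at(t1,gate)}
          = {pkg_at(p1,portB), pkg_at(p3,hub), pkg_at(p5,gate), truck_at(t1,gate)}

== RESULT ==
["pkg_at(p1,portB)", "pkg_at(p3,hub)", "pkg_at(p5,gate)", "truck_at(t1,gate)"]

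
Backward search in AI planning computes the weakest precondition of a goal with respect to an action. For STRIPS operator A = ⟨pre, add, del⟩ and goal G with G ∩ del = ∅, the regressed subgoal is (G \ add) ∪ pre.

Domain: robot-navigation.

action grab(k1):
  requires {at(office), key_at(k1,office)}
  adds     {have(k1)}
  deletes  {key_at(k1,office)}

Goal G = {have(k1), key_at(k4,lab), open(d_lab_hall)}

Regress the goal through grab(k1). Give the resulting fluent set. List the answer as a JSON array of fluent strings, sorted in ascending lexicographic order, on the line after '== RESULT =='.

Compute (G \ add) ∪ pre:
  G ∩ del = {}  (empty — regression defined)
  G \ add = {have(k1), key_at(k4,lab), open(d_lab_hall)} \ {have(k1)} = {key_at(k4,lab), open(d_lab_hall)}
  ∪ pre   = {key_at(k4,lab), open(d_lab_hall)} ∪ {at(office), key_at(k1,office)}
          = {at(office), key_at(k1,office), key_at(k4,lab), open(d_lab_hall)}

== RESULT ==
["at(office)", "key_at(k1,office)", "key_at(k4,lab)", "open(d_lab_hall)"]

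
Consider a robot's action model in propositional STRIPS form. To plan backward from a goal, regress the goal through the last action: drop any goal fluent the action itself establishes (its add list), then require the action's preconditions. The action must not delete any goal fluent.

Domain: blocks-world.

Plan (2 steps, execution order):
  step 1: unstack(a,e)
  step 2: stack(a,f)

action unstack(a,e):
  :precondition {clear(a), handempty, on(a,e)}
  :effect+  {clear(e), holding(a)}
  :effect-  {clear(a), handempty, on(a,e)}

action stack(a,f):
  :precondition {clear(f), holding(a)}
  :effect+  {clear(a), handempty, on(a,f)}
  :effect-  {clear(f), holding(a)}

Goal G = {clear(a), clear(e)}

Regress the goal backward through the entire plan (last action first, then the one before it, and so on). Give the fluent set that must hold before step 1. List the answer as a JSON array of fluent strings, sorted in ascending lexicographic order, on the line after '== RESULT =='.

Work backward from the goal:
  through step 2 (stack(a,f)): drop {clear(a)}, keep {clear(e)}, require {clear(f), holding(a)}
    → {clear(e), clear(f), holding(a)}
  through step 1 (unstack(a,e)): drop {clear(e), holding(a)}, keep {clear(f)}, require {clear(a), handempty, on(a,e)}
    → {clear(a), clear(f), handempty, on(a,e)}

== RESULT ==
["clear(a)", "clear(f)", "handempty", "on(a,e)"]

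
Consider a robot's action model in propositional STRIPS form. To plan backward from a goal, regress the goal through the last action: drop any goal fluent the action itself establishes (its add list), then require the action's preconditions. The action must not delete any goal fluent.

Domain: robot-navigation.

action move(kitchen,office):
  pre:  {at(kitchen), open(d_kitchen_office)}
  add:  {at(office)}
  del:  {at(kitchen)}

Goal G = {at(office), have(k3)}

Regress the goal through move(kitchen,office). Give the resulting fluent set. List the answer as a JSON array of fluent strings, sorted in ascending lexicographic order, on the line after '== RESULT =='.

Regress:
  G ∩ del = {}  (empty — regression defined)
  G \ add = {at(office), have(k3)} \ {at(office)} = {have(k3)}
  ∪ pre   = {have(k3)} ∪ {at(kitchen), open(d_kitchen_office)}
          = {at(kitchen), have(k3), open(d_kitchen_office)}

== RESULT ==
["at(kitchen)", "have(k3)", "open(d_kitchen_office)"]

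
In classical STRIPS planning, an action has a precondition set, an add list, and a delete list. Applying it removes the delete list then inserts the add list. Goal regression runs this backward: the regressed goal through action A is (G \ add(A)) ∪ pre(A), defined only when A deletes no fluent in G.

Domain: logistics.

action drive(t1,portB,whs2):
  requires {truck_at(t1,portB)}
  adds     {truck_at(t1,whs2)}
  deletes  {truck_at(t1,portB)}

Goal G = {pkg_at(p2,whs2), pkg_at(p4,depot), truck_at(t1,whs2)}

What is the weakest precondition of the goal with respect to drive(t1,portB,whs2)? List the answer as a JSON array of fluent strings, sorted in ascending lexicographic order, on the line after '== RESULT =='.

Compute (G \ add) ∪ pre:
  G ∩ del = {}  (empty — regression defined)
  G \ add = {pkg_at(p2,whs2), pkg_at(p4,depot), truck_at(t1,whs2)} \ {truck_at(t1,whs2)} = {pkg_at(p2,whs2), pkg_at(p4,depot)}
  ∪ pre   = {pkg_at(p2,whs2), pkg_at(p4,depot)} ∪ {truck_at(t1,portB)}
          = {pkg_at(p2,whs2), pkg_at(p4,depot), truck_at(t1,portB)}

== RESULT ==
["pkg_at(p2,whs2)", "pkg_at(p4,depot)", "truck_at(t1,portB)"]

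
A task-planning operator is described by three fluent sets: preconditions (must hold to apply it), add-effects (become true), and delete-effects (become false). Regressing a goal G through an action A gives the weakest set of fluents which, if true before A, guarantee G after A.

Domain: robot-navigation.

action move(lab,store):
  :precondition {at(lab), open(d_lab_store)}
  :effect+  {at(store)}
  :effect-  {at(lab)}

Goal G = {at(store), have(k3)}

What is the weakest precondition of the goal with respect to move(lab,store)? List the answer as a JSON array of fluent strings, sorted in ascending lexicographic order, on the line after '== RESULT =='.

Regress:
  G ∩ del = {}  (empty — regression defined)
  G \ add = {at(store), have(k3)} \ {at(store)} = {have(k3)}
  ∪ pre   = {have(k3)} ∪ {at(lab), open(d_lab_store)}
          = {at(lab), have(k3), open(d_lab_store)}

== RESULT ==
["at(lab)", "have(k3)", "open(d_lab_store)"]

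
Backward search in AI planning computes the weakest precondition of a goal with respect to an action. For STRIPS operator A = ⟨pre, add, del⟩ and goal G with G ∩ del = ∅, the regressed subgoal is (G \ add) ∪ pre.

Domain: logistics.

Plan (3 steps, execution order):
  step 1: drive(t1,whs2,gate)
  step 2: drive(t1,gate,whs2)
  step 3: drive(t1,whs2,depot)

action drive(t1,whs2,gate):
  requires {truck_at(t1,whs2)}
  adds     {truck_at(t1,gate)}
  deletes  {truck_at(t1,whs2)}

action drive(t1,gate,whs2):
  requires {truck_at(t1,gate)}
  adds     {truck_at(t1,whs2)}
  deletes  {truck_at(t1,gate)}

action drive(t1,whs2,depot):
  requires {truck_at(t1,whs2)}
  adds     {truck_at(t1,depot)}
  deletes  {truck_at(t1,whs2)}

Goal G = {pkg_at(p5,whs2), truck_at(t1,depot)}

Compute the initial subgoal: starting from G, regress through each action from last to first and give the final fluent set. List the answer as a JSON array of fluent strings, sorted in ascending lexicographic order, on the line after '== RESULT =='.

Regress step by step:
  through step 3 (drive(t1,whs2,depot)): drop {truck_at(t1,depot)}, keep {pkg_at(p5,whs2)}, require {truck_at(t1,whs2)}
    → {pkg_at(p5,whs2), truck_at(t1,whs2)}
  through step 2 (drive(t1,gate,whs2)): drop {truck_at(t1,whs2)}, keep {pkg_at(p5,whs2)}, require {truck_at(t1,gate)}
    → {pkg_at(p5,whs2), truck_at(t1,gate)}
  through step 1 (drive(t1,whs2,gate)): drop {truck_at(t1,gate)}, keep {pkg_at(p5,whs2)}, require {truck_at(t1,whs2)}
    → {pkg_at(p5,whs2), truck_at(t1,whs2)}

== RESULT ==
["pkg_at(p5,whs2)", "truck_at(t1,whs2)"]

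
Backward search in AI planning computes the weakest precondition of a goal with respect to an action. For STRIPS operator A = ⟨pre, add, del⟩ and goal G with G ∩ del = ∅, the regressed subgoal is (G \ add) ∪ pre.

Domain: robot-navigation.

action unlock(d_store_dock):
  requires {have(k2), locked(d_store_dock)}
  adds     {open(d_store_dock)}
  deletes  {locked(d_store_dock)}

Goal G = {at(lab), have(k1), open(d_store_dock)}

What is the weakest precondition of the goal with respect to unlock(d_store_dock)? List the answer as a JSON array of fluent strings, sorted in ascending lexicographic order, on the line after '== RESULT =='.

Compute (G \ add) ∪ pre:
  G ∩ del = {}  (empty — regression defined)
  G \ add = {at(lab), have(k1), open(d_store_dock)} \ {open(d_store_dock)} = {at(lab), have(k1)}
  ∪ pre   = {at(lab), have(k1)} ∪ {have(k2), locked(d_store_dock)}
          = {at(lab), have(k1), have(k2), locked(d_store_dock)}

== RESULT ==
["at(lab)", "have(k1)", "have(k2)", "locked(d_store_dock)"]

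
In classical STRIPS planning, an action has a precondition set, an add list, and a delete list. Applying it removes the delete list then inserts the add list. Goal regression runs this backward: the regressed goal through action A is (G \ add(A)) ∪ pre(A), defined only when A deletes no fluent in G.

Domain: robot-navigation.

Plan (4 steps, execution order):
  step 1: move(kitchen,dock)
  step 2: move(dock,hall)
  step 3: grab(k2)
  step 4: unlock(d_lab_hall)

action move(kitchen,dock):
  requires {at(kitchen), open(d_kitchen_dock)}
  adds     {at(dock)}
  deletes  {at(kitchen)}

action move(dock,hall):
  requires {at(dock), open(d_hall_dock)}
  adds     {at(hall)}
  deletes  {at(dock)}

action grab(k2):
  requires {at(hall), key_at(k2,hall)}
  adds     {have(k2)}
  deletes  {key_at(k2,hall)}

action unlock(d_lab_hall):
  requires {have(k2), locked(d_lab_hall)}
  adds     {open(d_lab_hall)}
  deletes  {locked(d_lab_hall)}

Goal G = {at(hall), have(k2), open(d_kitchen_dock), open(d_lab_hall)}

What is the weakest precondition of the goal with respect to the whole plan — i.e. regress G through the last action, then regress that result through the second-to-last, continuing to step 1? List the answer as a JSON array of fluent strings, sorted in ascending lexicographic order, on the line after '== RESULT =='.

Work backward from the goal:
  through step 4 (unlock(d_lab_hall)): drop {open(d_lab_hall)}, keep {at(hall), have(k2), open(d_kitchen_dock)}, require {have(k2), locked(d_lab_hall)}
    → {at(hall), have(k2), locked(d_lab_hall), open(d_kitchen_dock)}
  through step 3 (grab(k2)): drop {have(k2)}, keep {at(hall), locked(d_lab_hall), open(d_kitchen_dock)}, require {at(hall), key_at(k2,hall)}
    → {at(hall), key_at(k2,hall), locked(d_lab_hall), open(d_kitchen_dock)}
  through step 2 (move(dock,hall)): drop {at(hall)}, keep {key_at(k2,hall), locked(d_lab_hall), open(d_kitchen_dock)}, require {at(dock), open(d_hall_dock)}
    → {at(dock), key_at(k2,hall), locked(d_lab_hall), open(d_hall_dock), open(d_kitchen_dock)}
  through step 1 (move(kitchen,dock)): drop {at(dock)}, keep {key_at(k2,hall), locked(d_lab_hall), open(d_hall_dock), open(d_kitchen_dock)}, require {at(kitchen), open(d_kitchen_dock)}
    → {at(kitchen), key_at(k2,hall), locked(d_lab_hall), open(d_hall_dock), open(d_kitchen_dock)}

== RESULT ==
["at(kitchen)", "key_at(k2,hall)", "locked(d_lab_hall)", "open(d_hall_dock)", "open(d_kitchen_dock)"]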